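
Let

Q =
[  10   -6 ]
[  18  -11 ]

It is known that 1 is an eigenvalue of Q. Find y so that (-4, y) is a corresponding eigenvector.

We need (Q - 1I)v = 0.
Q - 1I = [[9, -6], [18, -12]].
Row 1: (9)·-4 + (-6)·y = 0
Row 2: (18)·-4 + (-12)·y = 0
Solving gives y = -6.
Check: Q·(-4, -6) = (-4, -6) = 1·(-4, -6).

-6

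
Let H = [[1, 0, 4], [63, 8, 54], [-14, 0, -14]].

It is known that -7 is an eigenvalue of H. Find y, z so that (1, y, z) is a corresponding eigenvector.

3, -2

We need (H + 7I)v = 0.
H + 7I = [[8, 0, 4], [63, 15, 54], [-14, 0, -7]].
Row 1: (8)·1 + (0)·y + (4)·z = 0
Row 2: (63)·1 + (15)·y + (54)·z = 0
Row 3: (-14)·1 + (0)·y + (-7)·z = 0
Solving gives y = 3, z = -2.
Check: H·(1, 3, -2) = (-7, -21, 14) = -7·(1, 3, -2).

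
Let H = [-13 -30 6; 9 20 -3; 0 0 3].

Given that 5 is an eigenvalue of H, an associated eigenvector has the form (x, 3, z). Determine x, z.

We need (H - 5I)v = 0.
H - 5I = [[-18, -30, 6], [9, 15, -3], [0, 0, -2]].
Row 1: (-18)·x + (-30)·3 + (6)·z = 0
Row 2: (9)·x + (15)·3 + (-3)·z = 0
Row 3: (0)·x + (0)·3 + (-2)·z = 0
Solving gives x = -5, z = 0.
Check: H·(-5, 3, 0) = (-25, 15, 0) = 5·(-5, 3, 0).

-5, 0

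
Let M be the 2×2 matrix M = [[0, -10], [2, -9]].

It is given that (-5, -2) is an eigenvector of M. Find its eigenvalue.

-4

Compute Mv: M·(-5, -2) = (20, 8).
Since Mv = λv, compare component 1: 20 = λ·-5, so λ = -4.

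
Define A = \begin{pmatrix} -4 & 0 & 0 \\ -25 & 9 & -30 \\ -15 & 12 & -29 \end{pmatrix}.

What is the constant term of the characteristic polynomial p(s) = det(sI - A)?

396

p(0) = det(0·I − A) = det(−A) = (−1)^3·det(A).
det(A) = -396, so p(0) = 396.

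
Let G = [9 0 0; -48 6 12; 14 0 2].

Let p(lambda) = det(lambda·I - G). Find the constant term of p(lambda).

p(lambda) = lambda^3 - 17·lambda^2 + 84·lambda - 108.
The constant term is -108.

-108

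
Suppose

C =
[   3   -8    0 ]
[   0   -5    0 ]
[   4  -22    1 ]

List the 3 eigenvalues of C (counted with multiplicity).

The characteristic polynomial is p(t) = det(tI - C).
Expanding the 3×3 determinant: p(t) = t^3 + t^2 - 17t + 15.
Try t = 1: p(1) = 0, so 1 is a root.
Dividing by (t - 1) leaves t^2 + 2t - 15.
The quadratic factors as (t + 5)·(t - 3).
Eigenvalues: -5, 1, 3.

-5, 1, 3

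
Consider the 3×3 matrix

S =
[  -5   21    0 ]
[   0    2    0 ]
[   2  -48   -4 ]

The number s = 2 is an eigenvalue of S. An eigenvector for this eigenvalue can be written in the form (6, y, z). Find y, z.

2, -14

We need (S - 2I)v = 0.
S - 2I = [[-7, 21, 0], [0, 0, 0], [2, -48, -6]].
Row 1: (-7)·6 + (21)·y + (0)·z = 0
Row 2: (0)·6 + (0)·y + (0)·z = 0
Row 3: (2)·6 + (-48)·y + (-6)·z = 0
Solving gives y = 2, z = -14.
Check: S·(6, 2, -14) = (12, 4, -28) = 2·(6, 2, -14).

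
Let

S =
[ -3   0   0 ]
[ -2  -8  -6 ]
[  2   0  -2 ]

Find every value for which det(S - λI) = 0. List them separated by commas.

-8, -3, -2

Compute the characteristic polynomial p(r) = det(rI - S).
Expanding along the first row, p(r) = r^3 + 13r^2 + 46r + 48.
Since p(-3) = 0, r = -3 is a root.
Dividing by (r + 3) leaves r^2 + 10r + 16.
The quadratic factors as (r + 8)·(r + 2).
Eigenvalues: -8, -3, -2.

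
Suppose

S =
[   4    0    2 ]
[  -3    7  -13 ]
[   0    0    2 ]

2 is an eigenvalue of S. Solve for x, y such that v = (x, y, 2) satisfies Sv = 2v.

We need (S - 2I)v = 0.
S - 2I = [[2, 0, 2], [-3, 5, -13], [0, 0, 0]].
Row 1: (2)·x + (0)·y + (2)·2 = 0
Row 2: (-3)·x + (5)·y + (-13)·2 = 0
Row 3: (0)·x + (0)·y + (0)·2 = 0
Solving gives x = -2, y = 4.
Check: S·(-2, 4, 2) = (-4, 8, 4) = 2·(-2, 4, 2).

-2, 4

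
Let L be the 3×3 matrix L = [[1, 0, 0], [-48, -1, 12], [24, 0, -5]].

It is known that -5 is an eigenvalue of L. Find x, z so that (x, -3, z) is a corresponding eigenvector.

We need (L + 5I)v = 0.
L + 5I = [[6, 0, 0], [-48, 4, 12], [24, 0, 0]].
Row 1: (6)·x + (0)·-3 + (0)·z = 0
Row 2: (-48)·x + (4)·-3 + (12)·z = 0
Row 3: (24)·x + (0)·-3 + (0)·z = 0
Solving gives x = 0, z = 1.
Check: L·(0, -3, 1) = (0, 15, -5) = -5·(0, -3, 1).

0, 1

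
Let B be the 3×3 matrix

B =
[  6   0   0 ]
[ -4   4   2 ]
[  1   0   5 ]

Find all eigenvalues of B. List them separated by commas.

4, 5, 6

Compute the characteristic polynomial p(t) = det(tI - B).
Expanding the 3×3 determinant: p(t) = t^3 - 15t^2 + 74t - 120.
Since p(4) = 0, t = 4 is a root.
Dividing by (t - 4) leaves t^2 - 11t + 30.
The quadratic factors as (t - 5)·(t - 6).
Eigenvalues: 4, 5, 6.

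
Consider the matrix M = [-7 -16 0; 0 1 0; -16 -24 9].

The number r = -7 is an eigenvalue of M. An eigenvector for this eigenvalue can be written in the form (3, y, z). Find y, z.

0, 3

We need (M + 7I)v = 0.
M + 7I = [[0, -16, 0], [0, 8, 0], [-16, -24, 16]].
Row 1: (0)·3 + (-16)·y + (0)·z = 0
Row 2: (0)·3 + (8)·y + (0)·z = 0
Row 3: (-16)·3 + (-24)·y + (16)·z = 0
Solving gives y = 0, z = 3.
Check: M·(3, 0, 3) = (-21, 0, -21) = -7·(3, 0, 3).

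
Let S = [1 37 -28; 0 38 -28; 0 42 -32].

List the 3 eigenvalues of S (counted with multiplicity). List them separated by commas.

The characteristic polynomial is p(s) = det(sI - S).
Expanding the 3×3 determinant: p(s) = s^3 - 7s^2 - 34s + 40.
Since p(1) = 0, s = 1 is a root.
Dividing by (s - 1) leaves s^2 - 6s - 40.
The quadratic factors as (s + 4)·(s - 10).
Eigenvalues: -4, 1, 10.

-4, 1, 10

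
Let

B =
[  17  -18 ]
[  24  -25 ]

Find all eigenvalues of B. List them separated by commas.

-7, -1

det(B - μI) = (17 - μ)(-25 - μ) - (-18)·(24) = μ^2 + 8μ + 7.
This factors as (μ + 7)·(μ + 1) = 0.
Eigenvalues: -7, -1.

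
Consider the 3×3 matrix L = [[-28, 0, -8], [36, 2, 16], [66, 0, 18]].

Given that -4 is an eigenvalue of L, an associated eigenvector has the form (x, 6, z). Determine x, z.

3, -9

We need (L + 4I)v = 0.
L + 4I = [[-24, 0, -8], [36, 6, 16], [66, 0, 22]].
Row 1: (-24)·x + (0)·6 + (-8)·z = 0
Row 2: (36)·x + (6)·6 + (16)·z = 0
Row 3: (66)·x + (0)·6 + (22)·z = 0
Solving gives x = 3, z = -9.
Check: L·(3, 6, -9) = (-12, -24, 36) = -4·(3, 6, -9).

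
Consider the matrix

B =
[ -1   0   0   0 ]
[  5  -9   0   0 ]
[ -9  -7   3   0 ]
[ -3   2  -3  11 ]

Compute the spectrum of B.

-9, -1, 3, 11

B is lower triangular, so its eigenvalues are the diagonal entries.
Diagonal: -1, -9, 3, 11.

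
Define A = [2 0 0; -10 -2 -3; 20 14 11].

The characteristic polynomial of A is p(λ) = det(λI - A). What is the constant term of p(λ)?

-40

p(λ) = λ^3 - 11λ^2 + 38λ - 40.
The constant term is -40.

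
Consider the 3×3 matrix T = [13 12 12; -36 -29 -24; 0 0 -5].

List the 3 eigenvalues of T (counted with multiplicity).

-11, -5, -5

The characteristic polynomial is p(μ) = det(μI - T).
Expanding the 3×3 determinant: p(μ) = μ^3 + 21μ^2 + 135μ + 275.
Try μ = -11: p(-11) = 0, so -11 is a root.
Dividing by (μ + 11) leaves μ^2 + 10μ + 25.
The quadratic factor is (μ + 5)^2.
Eigenvalues: -11, -5, -5.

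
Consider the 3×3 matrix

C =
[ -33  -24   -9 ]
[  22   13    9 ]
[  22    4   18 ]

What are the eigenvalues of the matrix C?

-11, 0, 9

The characteristic polynomial is p(s) = det(sI - C).
Expanding the 3×3 determinant: p(s) = s^3 + 2s^2 - 99s.
Rational-root test: s = 0 gives p(0) = 0.
Dividing by s leaves s^2 + 2s - 99.
The quadratic factors as (s + 11)·(s - 9).
Eigenvalues: -11, 0, 9.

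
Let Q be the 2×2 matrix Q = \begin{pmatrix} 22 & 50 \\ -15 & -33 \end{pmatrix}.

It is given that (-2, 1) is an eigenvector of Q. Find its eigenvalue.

-3

Compute Qv: Q·(-2, 1) = (6, -3).
Since Qv = λv, compare component 1: 6 = λ·-2, so λ = -3.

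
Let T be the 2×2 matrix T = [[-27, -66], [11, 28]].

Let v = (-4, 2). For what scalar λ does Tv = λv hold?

Compute Tv: T·(-4, 2) = (-24, 12).
Since Tv = λv, compare component 1: -24 = λ·-4, so λ = 6.

6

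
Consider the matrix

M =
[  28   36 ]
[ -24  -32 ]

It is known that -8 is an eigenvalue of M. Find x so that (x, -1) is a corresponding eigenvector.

1

We need (M + 8I)v = 0.
M + 8I = [[36, 36], [-24, -24]].
Row 1: (36)·x + (36)·-1 = 0
Row 2: (-24)·x + (-24)·-1 = 0
Solving gives x = 1.
Check: M·(1, -1) = (-8, 8) = -8·(1, -1).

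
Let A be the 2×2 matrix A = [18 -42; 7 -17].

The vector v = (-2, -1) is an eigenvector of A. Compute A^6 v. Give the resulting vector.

(-1458, -729)

First find the eigenvalue: Av = (6, 3) = -3·(-2, -1), so λ = -3.
Then A^6 v = λ^6·v = (-3)^6·(-2, -1) = 729·(-2, -1) = (-1458, -729).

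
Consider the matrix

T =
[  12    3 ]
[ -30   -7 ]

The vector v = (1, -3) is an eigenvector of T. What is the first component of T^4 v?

81

First find the eigenvalue: Tv = (3, -9) = 3·(1, -3), so λ = 3.
Then T^4 v = λ^4·v = 3^4·(1, -3) = 81·(1, -3) = (81, -243).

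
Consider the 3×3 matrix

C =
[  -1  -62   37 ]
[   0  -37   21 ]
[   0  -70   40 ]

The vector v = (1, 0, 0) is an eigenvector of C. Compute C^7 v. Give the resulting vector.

First find the eigenvalue: Cv = (-1, 0, 0) = -1·(1, 0, 0), so λ = -1.
Then C^7 v = λ^7·v = (-1)^7·(1, 0, 0) = -1·(1, 0, 0) = (-1, 0, 0).

(-1, 0, 0)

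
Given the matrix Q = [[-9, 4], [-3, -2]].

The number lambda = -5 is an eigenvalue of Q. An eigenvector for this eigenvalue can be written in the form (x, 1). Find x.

We need (Q + 5I)v = 0.
Q + 5I = [[-4, 4], [-3, 3]].
Row 1: (-4)·x + (4)·1 = 0
Row 2: (-3)·x + (3)·1 = 0
Solving gives x = 1.
Check: Q·(1, 1) = (-5, -5) = -5·(1, 1).

1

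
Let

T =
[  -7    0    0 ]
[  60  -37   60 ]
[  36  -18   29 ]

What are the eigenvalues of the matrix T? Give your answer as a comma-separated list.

The characteristic polynomial is p(t) = det(tI - T).
Expanding the 3×3 determinant: p(t) = t^3 + 15t^2 + 63t + 49.
Rational-root test: t = -1 gives p(-1) = 0.
Dividing by (t + 1) leaves t^2 + 14t + 49.
The quadratic factor is (t + 7)^2.
Eigenvalues: -7, -7, -1.

-7, -7, -1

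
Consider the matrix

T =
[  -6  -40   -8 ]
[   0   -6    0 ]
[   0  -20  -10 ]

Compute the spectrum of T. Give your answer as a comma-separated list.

-10, -6, -6

Set up det(lambda·I - T) = 0.
Cofactor expansion gives p(lambda) = lambda^3 + 22·lambda^2 + 156·lambda + 360.
Since p(-10) = 0, lambda = -10 is a root.
Factor out (lambda + 10): p(lambda) = (lambda + 10)·(lambda^2 + 12·lambda + 36).
The quadratic factor is (lambda + 6)^2.
Eigenvalues: -10, -6, -6.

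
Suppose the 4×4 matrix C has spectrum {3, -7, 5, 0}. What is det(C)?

det(C) is the product of the eigenvalues: (3) · (-7) · (5) · (0) = 0.

0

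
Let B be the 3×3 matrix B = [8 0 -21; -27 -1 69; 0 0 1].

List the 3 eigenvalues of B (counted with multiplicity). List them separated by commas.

-1, 1, 8

Compute the characteristic polynomial p(λ) = det(λI - B).
Expanding the 3×3 determinant: p(λ) = λ^3 - 8λ^2 - λ + 8.
Rational-root test: λ = 8 gives p(8) = 0.
Dividing by (λ - 8) leaves λ^2 - 1.
The quadratic factors as (λ + 1)·(λ - 1).
Eigenvalues: -1, 1, 8.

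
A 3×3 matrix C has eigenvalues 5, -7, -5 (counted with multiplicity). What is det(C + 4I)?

If C has eigenvalues 5, -7, -5, then C + 4I has eigenvalues 9, -3, -1.
det(C + 4I) = (9) · (-3) · (-1) = 27.

27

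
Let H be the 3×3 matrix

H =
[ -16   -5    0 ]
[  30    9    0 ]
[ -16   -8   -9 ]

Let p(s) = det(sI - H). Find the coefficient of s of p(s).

69

p(s) = s^3 + 16s^2 + 69s + 54.
The coefficient of s is 69.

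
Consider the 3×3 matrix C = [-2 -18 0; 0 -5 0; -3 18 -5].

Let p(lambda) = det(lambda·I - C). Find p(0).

p(0) = det(0·I − C) = det(−C) = (−1)^3·det(C).
det(C) = -50, so p(0) = 50.

50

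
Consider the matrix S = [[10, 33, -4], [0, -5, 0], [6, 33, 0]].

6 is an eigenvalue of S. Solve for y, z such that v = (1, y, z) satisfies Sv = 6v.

We need (S - 6I)v = 0.
S - 6I = [[4, 33, -4], [0, -11, 0], [6, 33, -6]].
Row 1: (4)·1 + (33)·y + (-4)·z = 0
Row 2: (0)·1 + (-11)·y + (0)·z = 0
Row 3: (6)·1 + (33)·y + (-6)·z = 0
Solving gives y = 0, z = 1.
Check: S·(1, 0, 1) = (6, 0, 6) = 6·(1, 0, 1).

0, 1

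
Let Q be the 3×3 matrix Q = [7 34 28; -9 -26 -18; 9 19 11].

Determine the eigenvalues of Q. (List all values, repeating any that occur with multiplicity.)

-7, -2, 1

Set up det(λI - Q) = 0.
Cofactor expansion gives p(λ) = λ^3 + 8λ^2 + 5λ - 14.
Try λ = 1: p(1) = 0, so 1 is a root.
Factor out (λ - 1): p(λ) = (λ - 1)·(λ^2 + 9λ + 14).
The quadratic factors as (λ + 7)·(λ + 2).
Eigenvalues: -7, -2, 1.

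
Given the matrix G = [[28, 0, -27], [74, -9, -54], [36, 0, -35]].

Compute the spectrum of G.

Set up det(tI - G) = 0.
Cofactor expansion gives p(t) = t^3 + 16t^2 + 55t - 72.
Try t = -9: p(-9) = 0, so -9 is a root.
Dividing by (t + 9) leaves t^2 + 7t - 8.
The quadratic factors as (t + 8)·(t - 1).
Eigenvalues: -9, -8, 1.

-9, -8, 1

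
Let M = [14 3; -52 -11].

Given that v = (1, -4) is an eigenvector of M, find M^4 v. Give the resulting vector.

First find the eigenvalue: Mv = (2, -8) = 2·(1, -4), so λ = 2.
Then M^4 v = λ^4·v = 2^4·(1, -4) = 16·(1, -4) = (16, -64).

(16, -64)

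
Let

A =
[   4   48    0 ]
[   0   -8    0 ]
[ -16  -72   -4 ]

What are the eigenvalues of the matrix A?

The characteristic polynomial is p(t) = det(tI - A).
Expanding along the first row, p(t) = t^3 + 8t^2 - 16t - 128.
Try t = -4: p(-4) = 0, so -4 is a root.
Dividing by (t + 4) leaves t^2 + 4t - 32.
The quadratic factors as (t + 8)·(t - 4).
Eigenvalues: -8, -4, 4.

-8, -4, 4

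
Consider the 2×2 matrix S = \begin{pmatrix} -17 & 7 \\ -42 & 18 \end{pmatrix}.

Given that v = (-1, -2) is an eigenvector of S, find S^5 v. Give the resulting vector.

(243, 486)

First find the eigenvalue: Sv = (3, 6) = -3·(-1, -2), so λ = -3.
Then S^5 v = λ^5·v = (-3)^5·(-1, -2) = -243·(-1, -2) = (243, 486).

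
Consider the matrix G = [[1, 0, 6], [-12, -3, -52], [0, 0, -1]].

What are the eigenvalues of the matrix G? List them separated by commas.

The characteristic polynomial is p(s) = det(sI - G).
Expanding the 3×3 determinant: p(s) = s^3 + 3s^2 - s - 3.
Try s = -1: p(-1) = 0, so -1 is a root.
Factor out (s + 1): p(s) = (s + 1)·(s^2 + 2s - 3).
The quadratic factors as (s + 3)·(s - 1).
Eigenvalues: -3, -1, 1.

-3, -1, 1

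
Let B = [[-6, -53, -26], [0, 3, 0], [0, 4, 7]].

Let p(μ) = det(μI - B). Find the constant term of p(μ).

126

p(μ) = μ^3 - 4μ^2 - 39μ + 126.
The constant term is 126.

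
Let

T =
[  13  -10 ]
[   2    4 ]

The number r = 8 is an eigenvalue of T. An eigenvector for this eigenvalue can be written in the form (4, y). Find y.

We need (T - 8I)v = 0.
T - 8I = [[5, -10], [2, -4]].
Row 1: (5)·4 + (-10)·y = 0
Row 2: (2)·4 + (-4)·y = 0
Solving gives y = 2.
Check: T·(4, 2) = (32, 16) = 8·(4, 2).

2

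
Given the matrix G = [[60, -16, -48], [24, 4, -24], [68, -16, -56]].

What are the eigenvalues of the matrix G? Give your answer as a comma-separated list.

The characteristic polynomial is p(λ) = det(λI - G).
Expanding the 3×3 determinant: p(λ) = λ^3 - 8λ^2 - 80λ + 384.
Try λ = -8: p(-8) = 0, so -8 is a root.
Dividing by (λ + 8) leaves λ^2 - 16λ + 48.
The quadratic factors as (λ - 4)·(λ - 12).
Eigenvalues: -8, 4, 12.

-8, 4, 12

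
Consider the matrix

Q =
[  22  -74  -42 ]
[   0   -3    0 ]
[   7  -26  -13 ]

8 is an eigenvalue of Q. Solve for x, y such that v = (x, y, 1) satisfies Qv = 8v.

We need (Q - 8I)v = 0.
Q - 8I = [[14, -74, -42], [0, -11, 0], [7, -26, -21]].
Row 1: (14)·x + (-74)·y + (-42)·1 = 0
Row 2: (0)·x + (-11)·y + (0)·1 = 0
Row 3: (7)·x + (-26)·y + (-21)·1 = 0
Solving gives x = 3, y = 0.
Check: Q·(3, 0, 1) = (24, 0, 8) = 8·(3, 0, 1).

3, 0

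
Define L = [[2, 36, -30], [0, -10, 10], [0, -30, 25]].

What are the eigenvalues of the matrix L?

2, 5, 10

The characteristic polynomial is p(λ) = det(λI - L).
Expanding the 3×3 determinant: p(λ) = λ^3 - 17λ^2 + 80λ - 100.
Rational-root test: λ = 2 gives p(2) = 0.
Dividing by (λ - 2) leaves λ^2 - 15λ + 50.
The quadratic factors as (λ - 5)·(λ - 10).
Eigenvalues: 2, 5, 10.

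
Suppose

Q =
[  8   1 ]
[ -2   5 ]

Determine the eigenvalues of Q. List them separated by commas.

6, 7

det(Q - λI) = (8 - λ)(5 - λ) - (1)·(-2) = λ^2 - 13λ + 42.
This factors as (λ - 6)·(λ - 7) = 0.
Eigenvalues: 6, 7.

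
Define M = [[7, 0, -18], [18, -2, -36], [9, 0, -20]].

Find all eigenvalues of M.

The characteristic polynomial is p(r) = det(rI - M).
Expanding the 3×3 determinant: p(r) = r^3 + 15r^2 + 48r + 44.
Try r = -11: p(-11) = 0, so -11 is a root.
Dividing by (r + 11) leaves r^2 + 4r + 4.
The quadratic factor is (r + 2)^2.
Eigenvalues: -11, -2, -2.

-11, -2, -2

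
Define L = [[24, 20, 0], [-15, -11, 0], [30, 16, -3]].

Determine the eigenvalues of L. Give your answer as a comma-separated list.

-3, 4, 9

The characteristic polynomial is p(t) = det(tI - L).
Expanding the 3×3 determinant: p(t) = t^3 - 10t^2 - 3t + 108.
Since p(4) = 0, t = 4 is a root.
Factor out (t - 4): p(t) = (t - 4)·(t^2 - 6t - 27).
The quadratic factors as (t + 3)·(t - 9).
Eigenvalues: -3, 4, 9.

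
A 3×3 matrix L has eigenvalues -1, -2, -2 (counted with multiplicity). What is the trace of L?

-5

trace(L) is the sum of the eigenvalues: (-1) + (-2) + (-2) = -5.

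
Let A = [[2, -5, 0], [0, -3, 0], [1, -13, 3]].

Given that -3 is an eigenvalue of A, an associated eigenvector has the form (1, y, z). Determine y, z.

We need (A + 3I)v = 0.
A + 3I = [[5, -5, 0], [0, 0, 0], [1, -13, 6]].
Row 1: (5)·1 + (-5)·y + (0)·z = 0
Row 2: (0)·1 + (0)·y + (0)·z = 0
Row 3: (1)·1 + (-13)·y + (6)·z = 0
Solving gives y = 1, z = 2.
Check: A·(1, 1, 2) = (-3, -3, -6) = -3·(1, 1, 2).

1, 2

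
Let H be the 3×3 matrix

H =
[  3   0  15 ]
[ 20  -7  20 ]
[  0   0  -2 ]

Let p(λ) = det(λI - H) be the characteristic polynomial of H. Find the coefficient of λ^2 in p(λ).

6

The coefficient of λ^2 of det(λI - H) is −trace(H).
trace(H) = (3) + (-7) + (-2) = -6, so the coefficient is 6.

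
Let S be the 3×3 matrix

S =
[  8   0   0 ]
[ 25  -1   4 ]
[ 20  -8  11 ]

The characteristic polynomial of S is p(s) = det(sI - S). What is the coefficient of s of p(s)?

101

p(s) = s^3 - 18s^2 + 101s - 168.
The coefficient of s is 101.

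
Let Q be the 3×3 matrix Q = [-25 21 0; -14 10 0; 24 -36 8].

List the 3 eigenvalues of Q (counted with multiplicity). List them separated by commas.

Compute the characteristic polynomial p(s) = det(sI - Q).
Expanding the 3×3 determinant: p(s) = s^3 + 7s^2 - 76s - 352.
Try s = 8: p(8) = 0, so 8 is a root.
Dividing by (s - 8) leaves s^2 + 15s + 44.
The quadratic factors as (s + 11)·(s + 4).
Eigenvalues: -11, -4, 8.

-11, -4, 8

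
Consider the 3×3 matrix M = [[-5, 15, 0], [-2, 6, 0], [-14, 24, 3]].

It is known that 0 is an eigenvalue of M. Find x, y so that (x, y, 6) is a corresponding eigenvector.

We need (M)v = 0.
M = [[-5, 15, 0], [-2, 6, 0], [-14, 24, 3]].
Row 1: (-5)·x + (15)·y + (0)·6 = 0
Row 2: (-2)·x + (6)·y + (0)·6 = 0
Row 3: (-14)·x + (24)·y + (3)·6 = 0
Solving gives x = 3, y = 1.
Check: M·(3, 1, 6) = (0, 0, 0) = 0·(3, 1, 6).

3, 1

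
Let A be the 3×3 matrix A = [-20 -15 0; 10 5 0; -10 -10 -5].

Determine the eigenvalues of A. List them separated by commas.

The characteristic polynomial is p(λ) = det(λI - A).
Cofactor expansion gives p(λ) = λ^3 + 20λ^2 + 125λ + 250.
Try λ = -10: p(-10) = 0, so -10 is a root.
Dividing by (λ + 10) leaves λ^2 + 10λ + 25.
The quadratic factor is (λ + 5)^2.
Eigenvalues: -10, -5, -5.

-10, -5, -5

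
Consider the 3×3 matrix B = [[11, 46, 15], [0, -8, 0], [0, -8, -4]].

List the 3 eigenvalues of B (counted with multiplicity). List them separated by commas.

-8, -4, 11

Compute the characteristic polynomial p(lambda) = det(lambda·I - B).
Expanding the 3×3 determinant: p(lambda) = lambda^3 + lambda^2 - 100·lambda - 352.
Since p(-8) = 0, lambda = -8 is a root.
Factor out (lambda + 8): p(lambda) = (lambda + 8)·(lambda^2 - 7·lambda - 44).
The quadratic factors as (lambda + 4)·(lambda - 11).
Eigenvalues: -8, -4, 11.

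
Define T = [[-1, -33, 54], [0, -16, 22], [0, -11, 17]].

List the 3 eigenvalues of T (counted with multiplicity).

-5, -1, 6

The characteristic polynomial is p(λ) = det(λI - T).
Expanding along the first row, p(λ) = λ^3 - 31λ - 30.
Since p(-1) = 0, λ = -1 is a root.
Factor out (λ + 1): p(λ) = (λ + 1)·(λ^2 - λ - 30).
The quadratic factors as (λ + 5)·(λ - 6).
Eigenvalues: -5, -1, 6.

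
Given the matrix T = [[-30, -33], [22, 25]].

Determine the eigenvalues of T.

-8, 3

det(T - λI) = (-30 - λ)(25 - λ) - (-33)·(22) = λ^2 + 5λ - 24.
This factors as (λ + 8)·(λ - 3) = 0.
Eigenvalues: -8, 3.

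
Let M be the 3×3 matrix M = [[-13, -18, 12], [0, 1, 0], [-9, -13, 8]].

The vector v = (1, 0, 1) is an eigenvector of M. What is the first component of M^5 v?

-1

First find the eigenvalue: Mv = (-1, 0, -1) = -1·(1, 0, 1), so λ = -1.
Then M^5 v = λ^5·v = (-1)^5·(1, 0, 1) = -1·(1, 0, 1) = (-1, 0, -1).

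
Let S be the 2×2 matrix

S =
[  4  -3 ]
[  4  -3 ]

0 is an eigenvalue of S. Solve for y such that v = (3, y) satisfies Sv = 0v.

We need (S)v = 0.
S = [[4, -3], [4, -3]].
Row 1: (4)·3 + (-3)·y = 0
Row 2: (4)·3 + (-3)·y = 0
Solving gives y = 4.
Check: S·(3, 4) = (0, 0) = 0·(3, 4).

4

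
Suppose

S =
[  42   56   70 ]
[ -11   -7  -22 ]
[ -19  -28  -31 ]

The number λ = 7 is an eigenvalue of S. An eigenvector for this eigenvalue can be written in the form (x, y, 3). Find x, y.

We need (S - 7I)v = 0.
S - 7I = [[35, 56, 70], [-11, -14, -22], [-19, -28, -38]].
Row 1: (35)·x + (56)·y + (70)·3 = 0
Row 2: (-11)·x + (-14)·y + (-22)·3 = 0
Row 3: (-19)·x + (-28)·y + (-38)·3 = 0
Solving gives x = -6, y = 0.
Check: S·(-6, 0, 3) = (-42, 0, 21) = 7·(-6, 0, 3).

-6, 0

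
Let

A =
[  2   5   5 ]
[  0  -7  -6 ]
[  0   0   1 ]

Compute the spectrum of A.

-7, 1, 2

A is upper triangular, so its eigenvalues are the diagonal entries.
Diagonal: 2, -7, 1.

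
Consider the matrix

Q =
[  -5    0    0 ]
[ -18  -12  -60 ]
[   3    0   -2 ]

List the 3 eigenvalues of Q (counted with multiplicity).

Compute the characteristic polynomial p(lambda) = det(lambda·I - Q).
Expanding the 3×3 determinant: p(lambda) = lambda^3 + 19·lambda^2 + 94·lambda + 120.
Try lambda = -5: p(-5) = 0, so -5 is a root.
Dividing by (lambda + 5) leaves lambda^2 + 14·lambda + 24.
The quadratic factors as (lambda + 12)·(lambda + 2).
Eigenvalues: -12, -5, -2.

-12, -5, -2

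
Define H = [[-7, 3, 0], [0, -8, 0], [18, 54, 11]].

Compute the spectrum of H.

-8, -7, 11

The characteristic polynomial is p(μ) = det(μI - H).
Expanding along the first row, p(μ) = μ^3 + 4μ^2 - 109μ - 616.
Try μ = -7: p(-7) = 0, so -7 is a root.
Dividing by (μ + 7) leaves μ^2 - 3μ - 88.
The quadratic factors as (μ + 8)·(μ - 11).
Eigenvalues: -8, -7, 11.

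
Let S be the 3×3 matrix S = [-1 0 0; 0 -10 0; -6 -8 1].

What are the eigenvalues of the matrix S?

-10, -1, 1

S is lower triangular, so its eigenvalues are the diagonal entries.
Diagonal: -1, -10, 1.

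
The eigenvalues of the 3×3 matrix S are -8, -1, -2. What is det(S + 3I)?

If S has eigenvalues -8, -1, -2, then S + 3I has eigenvalues -5, 2, 1.
det(S + 3I) = (-5) · (2) · (1) = -10.

-10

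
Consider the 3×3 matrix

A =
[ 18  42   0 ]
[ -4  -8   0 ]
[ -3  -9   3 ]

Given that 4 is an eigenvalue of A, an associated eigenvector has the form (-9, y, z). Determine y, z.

We need (A - 4I)v = 0.
A - 4I = [[14, 42, 0], [-4, -12, 0], [-3, -9, -1]].
Row 1: (14)·-9 + (42)·y + (0)·z = 0
Row 2: (-4)·-9 + (-12)·y + (0)·z = 0
Row 3: (-3)·-9 + (-9)·y + (-1)·z = 0
Solving gives y = 3, z = 0.
Check: A·(-9, 3, 0) = (-36, 12, 0) = 4·(-9, 3, 0).

3, 0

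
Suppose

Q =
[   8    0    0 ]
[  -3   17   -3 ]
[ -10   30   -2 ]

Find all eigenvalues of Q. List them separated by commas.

Compute the characteristic polynomial p(lambda) = det(lambda·I - Q).
Expanding the 3×3 determinant: p(lambda) = lambda^3 - 23·lambda^2 + 176·lambda - 448.
Since p(8) = 0, lambda = 8 is a root.
Factor out (lambda - 8): p(lambda) = (lambda - 8)·(lambda^2 - 15·lambda + 56).
The quadratic factors as (lambda - 7)·(lambda - 8).
Eigenvalues: 7, 8, 8.

7, 8, 8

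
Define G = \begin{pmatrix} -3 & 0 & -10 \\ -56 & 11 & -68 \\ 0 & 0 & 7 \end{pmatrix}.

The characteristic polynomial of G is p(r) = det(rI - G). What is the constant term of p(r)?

231

p(r) = r^3 - 15r^2 + 23r + 231.
The constant term is 231.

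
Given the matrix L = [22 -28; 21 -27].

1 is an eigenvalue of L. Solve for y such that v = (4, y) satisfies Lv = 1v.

We need (L - 1I)v = 0.
L - 1I = [[21, -28], [21, -28]].
Row 1: (21)·4 + (-28)·y = 0
Row 2: (21)·4 + (-28)·y = 0
Solving gives y = 3.
Check: L·(4, 3) = (4, 3) = 1·(4, 3).

3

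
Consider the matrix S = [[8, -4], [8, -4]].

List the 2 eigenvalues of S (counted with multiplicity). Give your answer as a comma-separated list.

0, 4

det(S - μI) = (8 - μ)(-4 - μ) - (-4)·(8) = μ^2 - 4μ.
This factors as μ·(μ - 4) = 0.
Eigenvalues: 0, 4.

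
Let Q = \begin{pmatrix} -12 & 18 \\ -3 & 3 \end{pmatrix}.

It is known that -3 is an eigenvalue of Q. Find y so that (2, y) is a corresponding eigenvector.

1

We need (Q + 3I)v = 0.
Q + 3I = [[-9, 18], [-3, 6]].
Row 1: (-9)·2 + (18)·y = 0
Row 2: (-3)·2 + (6)·y = 0
Solving gives y = 1.
Check: Q·(2, 1) = (-6, -3) = -3·(2, 1).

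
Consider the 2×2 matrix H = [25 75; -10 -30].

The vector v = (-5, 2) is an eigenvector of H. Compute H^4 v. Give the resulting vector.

First find the eigenvalue: Hv = (25, -10) = -5·(-5, 2), so λ = -5.
Then H^4 v = λ^4·v = (-5)^4·(-5, 2) = 625·(-5, 2) = (-3125, 1250).

(-3125, 1250)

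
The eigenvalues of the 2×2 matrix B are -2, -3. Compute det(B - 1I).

12

If B has eigenvalues -2, -3, then B - 1I has eigenvalues -3, -4.
det(B - 1I) = (-3) · (-4) = 12.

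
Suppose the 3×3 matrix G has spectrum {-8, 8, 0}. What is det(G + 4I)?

If G has eigenvalues -8, 8, 0, then G + 4I has eigenvalues -4, 12, 4.
det(G + 4I) = (-4) · (12) · (4) = -192.

-192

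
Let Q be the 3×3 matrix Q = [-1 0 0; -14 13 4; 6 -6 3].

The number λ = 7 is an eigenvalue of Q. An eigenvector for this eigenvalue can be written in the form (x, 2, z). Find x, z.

0, -3

We need (Q - 7I)v = 0.
Q - 7I = [[-8, 0, 0], [-14, 6, 4], [6, -6, -4]].
Row 1: (-8)·x + (0)·2 + (0)·z = 0
Row 2: (-14)·x + (6)·2 + (4)·z = 0
Row 3: (6)·x + (-6)·2 + (-4)·z = 0
Solving gives x = 0, z = -3.
Check: Q·(0, 2, -3) = (0, 14, -21) = 7·(0, 2, -3).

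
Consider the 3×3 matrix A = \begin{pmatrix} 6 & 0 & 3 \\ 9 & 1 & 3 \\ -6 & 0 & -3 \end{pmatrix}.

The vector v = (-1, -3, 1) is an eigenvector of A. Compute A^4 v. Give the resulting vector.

(-81, -243, 81)

First find the eigenvalue: Av = (-3, -9, 3) = 3·(-1, -3, 1), so λ = 3.
Then A^4 v = λ^4·v = 3^4·(-1, -3, 1) = 81·(-1, -3, 1) = (-81, -243, 81).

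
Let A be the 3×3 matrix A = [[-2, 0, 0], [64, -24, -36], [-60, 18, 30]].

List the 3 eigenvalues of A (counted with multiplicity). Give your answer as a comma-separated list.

-6, -2, 12

The characteristic polynomial is p(λ) = det(λI - A).
Cofactor expansion gives p(λ) = λ^3 - 4λ^2 - 84λ - 144.
Try λ = 12: p(12) = 0, so 12 is a root.
Dividing by (λ - 12) leaves λ^2 + 8λ + 12.
The quadratic factors as (λ + 6)·(λ + 2).
Eigenvalues: -6, -2, 12.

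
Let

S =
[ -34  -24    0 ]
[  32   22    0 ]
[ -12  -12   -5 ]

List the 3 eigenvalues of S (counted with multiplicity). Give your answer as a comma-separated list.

-10, -5, -2

Set up det(sI - S) = 0.
Cofactor expansion gives p(s) = s^3 + 17s^2 + 80s + 100.
Rational-root test: s = -10 gives p(-10) = 0.
Factor out (s + 10): p(s) = (s + 10)·(s^2 + 7s + 10).
The quadratic factors as (s + 5)·(s + 2).
Eigenvalues: -10, -5, -2.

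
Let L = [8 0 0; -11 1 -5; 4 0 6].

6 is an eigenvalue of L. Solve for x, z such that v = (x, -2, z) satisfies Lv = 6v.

We need (L - 6I)v = 0.
L - 6I = [[2, 0, 0], [-11, -5, -5], [4, 0, 0]].
Row 1: (2)·x + (0)·-2 + (0)·z = 0
Row 2: (-11)·x + (-5)·-2 + (-5)·z = 0
Row 3: (4)·x + (0)·-2 + (0)·z = 0
Solving gives x = 0, z = 2.
Check: L·(0, -2, 2) = (0, -12, 12) = 6·(0, -2, 2).

0, 2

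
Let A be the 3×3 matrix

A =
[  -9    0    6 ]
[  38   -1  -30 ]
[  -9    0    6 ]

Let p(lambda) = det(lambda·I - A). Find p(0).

0

p(0) = det(0·I − A) = det(−A) = (−1)^3·det(A).
det(A) = 0, so p(0) = 0.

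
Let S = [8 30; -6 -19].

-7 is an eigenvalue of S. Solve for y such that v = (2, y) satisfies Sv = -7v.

We need (S + 7I)v = 0.
S + 7I = [[15, 30], [-6, -12]].
Row 1: (15)·2 + (30)·y = 0
Row 2: (-6)·2 + (-12)·y = 0
Solving gives y = -1.
Check: S·(2, -1) = (-14, 7) = -7·(2, -1).

-1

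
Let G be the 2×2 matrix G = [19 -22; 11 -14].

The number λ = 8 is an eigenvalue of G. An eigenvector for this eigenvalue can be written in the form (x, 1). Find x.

We need (G - 8I)v = 0.
G - 8I = [[11, -22], [11, -22]].
Row 1: (11)·x + (-22)·1 = 0
Row 2: (11)·x + (-22)·1 = 0
Solving gives x = 2.
Check: G·(2, 1) = (16, 8) = 8·(2, 1).

2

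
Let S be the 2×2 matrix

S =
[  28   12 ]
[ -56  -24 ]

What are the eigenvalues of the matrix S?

0, 4

det(S - λI) = (28 - λ)(-24 - λ) - (12)·(-56) = λ^2 - 4λ.
This factors as λ·(λ - 4) = 0.
Eigenvalues: 0, 4.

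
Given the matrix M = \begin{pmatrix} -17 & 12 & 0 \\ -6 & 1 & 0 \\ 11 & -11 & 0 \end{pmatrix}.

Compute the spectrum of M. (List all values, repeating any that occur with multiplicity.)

The characteristic polynomial is p(λ) = det(λI - M).
Cofactor expansion gives p(λ) = λ^3 + 16λ^2 + 55λ.
Since p(-5) = 0, λ = -5 is a root.
Dividing by (λ + 5) leaves λ^2 + 11λ.
The quadratic factors as (λ + 11)·λ.
Eigenvalues: -11, -5, 0.

-11, -5, 0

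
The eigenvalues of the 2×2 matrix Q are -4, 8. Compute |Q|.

det(Q) is the product of the eigenvalues: (-4) · (8) = -32.

-32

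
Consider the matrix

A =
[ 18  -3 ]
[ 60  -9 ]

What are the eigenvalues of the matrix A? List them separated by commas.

det(A - rI) = (18 - r)(-9 - r) - (-3)·(60) = r^2 - 9r + 18.
This factors as (r - 3)·(r - 6) = 0.
Eigenvalues: 3, 6.

3, 6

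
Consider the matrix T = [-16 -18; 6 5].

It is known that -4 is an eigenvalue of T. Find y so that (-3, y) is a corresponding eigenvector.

We need (T + 4I)v = 0.
T + 4I = [[-12, -18], [6, 9]].
Row 1: (-12)·-3 + (-18)·y = 0
Row 2: (6)·-3 + (9)·y = 0
Solving gives y = 2.
Check: T·(-3, 2) = (12, -8) = -4·(-3, 2).

2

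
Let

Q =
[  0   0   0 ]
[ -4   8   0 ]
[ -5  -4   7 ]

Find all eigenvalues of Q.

Q is lower triangular, so its eigenvalues are the diagonal entries.
Diagonal: 0, 8, 7.

0, 7, 8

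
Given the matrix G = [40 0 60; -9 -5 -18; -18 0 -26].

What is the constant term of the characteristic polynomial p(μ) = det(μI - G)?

p(0) = det(0·I − G) = det(−G) = (−1)^3·det(G).
det(G) = -200, so p(0) = 200.

200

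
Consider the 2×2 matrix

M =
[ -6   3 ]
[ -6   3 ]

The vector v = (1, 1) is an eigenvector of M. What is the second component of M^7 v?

-2187

First find the eigenvalue: Mv = (-3, -3) = -3·(1, 1), so λ = -3.
Then M^7 v = λ^7·v = (-3)^7·(1, 1) = -2187·(1, 1) = (-2187, -2187).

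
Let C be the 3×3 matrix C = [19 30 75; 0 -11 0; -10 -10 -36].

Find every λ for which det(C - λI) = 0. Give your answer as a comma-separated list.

-11, -11, -6

Set up det(tI - C) = 0.
Cofactor expansion gives p(t) = t^3 + 28t^2 + 253t + 726.
Try t = -6: p(-6) = 0, so -6 is a root.
Factor out (t + 6): p(t) = (t + 6)·(t^2 + 22t + 121).
The quadratic factor is (t + 11)^2.
Eigenvalues: -11, -11, -6.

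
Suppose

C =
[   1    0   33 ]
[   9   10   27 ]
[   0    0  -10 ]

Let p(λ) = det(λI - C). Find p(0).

100

p(0) = det(0·I − C) = det(−C) = (−1)^3·det(C).
det(C) = -100, so p(0) = 100.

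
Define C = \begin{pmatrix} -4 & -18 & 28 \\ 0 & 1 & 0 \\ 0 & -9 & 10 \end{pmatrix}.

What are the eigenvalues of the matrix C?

The characteristic polynomial is p(s) = det(sI - C).
Expanding the 3×3 determinant: p(s) = s^3 - 7s^2 - 34s + 40.
Try s = 1: p(1) = 0, so 1 is a root.
Dividing by (s - 1) leaves s^2 - 6s - 40.
The quadratic factors as (s + 4)·(s - 10).
Eigenvalues: -4, 1, 10.

-4, 1, 10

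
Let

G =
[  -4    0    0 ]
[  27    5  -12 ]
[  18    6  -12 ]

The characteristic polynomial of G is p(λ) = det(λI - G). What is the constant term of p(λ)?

p(λ) = λ^3 + 11λ^2 + 40λ + 48.
The constant term is 48.

48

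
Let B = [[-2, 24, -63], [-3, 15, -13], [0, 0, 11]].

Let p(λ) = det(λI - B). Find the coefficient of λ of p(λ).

185

p(λ) = λ^3 - 24λ^2 + 185λ - 462.
The coefficient of λ is 185.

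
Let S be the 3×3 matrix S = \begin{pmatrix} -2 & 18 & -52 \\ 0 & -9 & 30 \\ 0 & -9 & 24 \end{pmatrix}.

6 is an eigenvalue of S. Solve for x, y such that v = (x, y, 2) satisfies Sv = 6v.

-4, 4

We need (S - 6I)v = 0.
S - 6I = [[-8, 18, -52], [0, -15, 30], [0, -9, 18]].
Row 1: (-8)·x + (18)·y + (-52)·2 = 0
Row 2: (0)·x + (-15)·y + (30)·2 = 0
Row 3: (0)·x + (-9)·y + (18)·2 = 0
Solving gives x = -4, y = 4.
Check: S·(-4, 4, 2) = (-24, 24, 12) = 6·(-4, 4, 2).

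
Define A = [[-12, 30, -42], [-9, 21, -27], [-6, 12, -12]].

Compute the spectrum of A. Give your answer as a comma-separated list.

The characteristic polynomial is p(μ) = det(μI - A).
Cofactor expansion gives p(μ) = μ^3 + 3μ^2 - 18μ.
Try μ = 0: p(0) = 0, so 0 is a root.
Factor out μ: p(μ) = μ·(μ^2 + 3μ - 18).
The quadratic factors as (μ + 6)·(μ - 3).
Eigenvalues: -6, 0, 3.

-6, 0, 3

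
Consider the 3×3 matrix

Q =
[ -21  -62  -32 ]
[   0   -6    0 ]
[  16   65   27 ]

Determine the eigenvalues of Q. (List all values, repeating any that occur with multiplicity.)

-6, -5, 11

Set up det(sI - Q) = 0.
Expanding the 3×3 determinant: p(s) = s^3 - 91s - 330.
Rational-root test: s = 11 gives p(11) = 0.
Factor out (s - 11): p(s) = (s - 11)·(s^2 + 11s + 30).
The quadratic factors as (s + 6)·(s + 5).
Eigenvalues: -6, -5, 11.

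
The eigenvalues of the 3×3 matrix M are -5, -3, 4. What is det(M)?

60

det(M) is the product of the eigenvalues: (-5) · (-3) · (4) = 60.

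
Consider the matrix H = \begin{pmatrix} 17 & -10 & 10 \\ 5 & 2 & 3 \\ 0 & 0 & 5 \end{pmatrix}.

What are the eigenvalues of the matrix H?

5, 7, 12

The characteristic polynomial is p(λ) = det(λI - H).
Expanding the 3×3 determinant: p(λ) = λ^3 - 24λ^2 + 179λ - 420.
Rational-root test: λ = 5 gives p(5) = 0.
Dividing by (λ - 5) leaves λ^2 - 19λ + 84.
The quadratic factors as (λ - 7)·(λ - 12).
Eigenvalues: 5, 7, 12.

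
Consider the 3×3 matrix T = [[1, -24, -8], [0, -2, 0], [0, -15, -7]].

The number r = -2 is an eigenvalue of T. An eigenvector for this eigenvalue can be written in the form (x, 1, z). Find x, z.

0, -3

We need (T + 2I)v = 0.
T + 2I = [[3, -24, -8], [0, 0, 0], [0, -15, -5]].
Row 1: (3)·x + (-24)·1 + (-8)·z = 0
Row 2: (0)·x + (0)·1 + (0)·z = 0
Row 3: (0)·x + (-15)·1 + (-5)·z = 0
Solving gives x = 0, z = -3.
Check: T·(0, 1, -3) = (0, -2, 6) = -2·(0, 1, -3).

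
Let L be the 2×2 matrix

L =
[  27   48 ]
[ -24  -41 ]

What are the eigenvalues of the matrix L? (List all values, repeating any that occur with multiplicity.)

-9, -5

det(L - μI) = (27 - μ)(-41 - μ) - (48)·(-24) = μ^2 + 14μ + 45.
This factors as (μ + 9)·(μ + 5) = 0.
Eigenvalues: -9, -5.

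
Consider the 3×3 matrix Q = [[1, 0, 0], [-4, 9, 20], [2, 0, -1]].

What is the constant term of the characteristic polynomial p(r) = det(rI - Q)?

p(0) = det(0·I − Q) = det(−Q) = (−1)^3·det(Q).
det(Q) = -9, so p(0) = 9.

9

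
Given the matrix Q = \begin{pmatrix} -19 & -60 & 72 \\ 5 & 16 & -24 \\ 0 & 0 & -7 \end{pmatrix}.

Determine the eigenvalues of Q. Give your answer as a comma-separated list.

Set up det(lambda·I - Q) = 0.
Expanding the 3×3 determinant: p(lambda) = lambda^3 + 10·lambda^2 + 17·lambda - 28.
Try lambda = -4: p(-4) = 0, so -4 is a root.
Dividing by (lambda + 4) leaves lambda^2 + 6·lambda - 7.
The quadratic factors as (lambda + 7)·(lambda - 1).
Eigenvalues: -7, -4, 1.

-7, -4, 1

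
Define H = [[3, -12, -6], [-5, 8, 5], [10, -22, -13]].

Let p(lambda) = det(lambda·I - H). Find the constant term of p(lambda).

p(lambda) = lambda^3 + 2·lambda^2 - 9·lambda - 18.
The constant term is -18.

-18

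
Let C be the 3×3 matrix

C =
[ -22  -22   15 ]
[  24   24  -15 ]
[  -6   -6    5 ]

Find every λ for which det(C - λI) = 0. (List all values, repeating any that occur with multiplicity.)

The characteristic polynomial is p(lambda) = det(lambda·I - C).
Expanding along the first row, p(lambda) = lambda^3 - 7·lambda^2 + 10·lambda.
Rational-root test: lambda = 0 gives p(0) = 0.
Dividing by lambda leaves lambda^2 - 7·lambda + 10.
The quadratic factors as (lambda - 2)·(lambda - 5).
Eigenvalues: 0, 2, 5.

0, 2, 5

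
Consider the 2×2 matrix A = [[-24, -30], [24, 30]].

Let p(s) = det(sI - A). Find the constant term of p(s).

0

p(s) = s^2 - 6s.
The constant term is 0.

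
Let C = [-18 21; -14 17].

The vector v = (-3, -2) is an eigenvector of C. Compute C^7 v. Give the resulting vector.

(49152, 32768)

First find the eigenvalue: Cv = (12, 8) = -4·(-3, -2), so λ = -4.
Then C^7 v = λ^7·v = (-4)^7·(-3, -2) = -16384·(-3, -2) = (49152, 32768).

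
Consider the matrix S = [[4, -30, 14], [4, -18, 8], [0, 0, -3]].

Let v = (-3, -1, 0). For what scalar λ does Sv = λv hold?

Compute Sv: S·(-3, -1, 0) = (18, 6, 0).
Since Sv = λv, compare component 1: 18 = λ·-3, so λ = -6.

-6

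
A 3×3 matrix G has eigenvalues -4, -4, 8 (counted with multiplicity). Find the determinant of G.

128

det(G) is the product of the eigenvalues: (-4) · (-4) · (8) = 128.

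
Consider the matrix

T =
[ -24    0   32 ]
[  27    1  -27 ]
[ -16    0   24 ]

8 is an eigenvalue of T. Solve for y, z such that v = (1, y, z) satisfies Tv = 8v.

0, 1

We need (T - 8I)v = 0.
T - 8I = [[-32, 0, 32], [27, -7, -27], [-16, 0, 16]].
Row 1: (-32)·1 + (0)·y + (32)·z = 0
Row 2: (27)·1 + (-7)·y + (-27)·z = 0
Row 3: (-16)·1 + (0)·y + (16)·z = 0
Solving gives y = 0, z = 1.
Check: T·(1, 0, 1) = (8, 0, 8) = 8·(1, 0, 1).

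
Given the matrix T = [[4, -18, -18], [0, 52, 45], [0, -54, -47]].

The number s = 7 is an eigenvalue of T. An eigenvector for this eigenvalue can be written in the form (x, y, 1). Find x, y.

0, -1

We need (T - 7I)v = 0.
T - 7I = [[-3, -18, -18], [0, 45, 45], [0, -54, -54]].
Row 1: (-3)·x + (-18)·y + (-18)·1 = 0
Row 2: (0)·x + (45)·y + (45)·1 = 0
Row 3: (0)·x + (-54)·y + (-54)·1 = 0
Solving gives x = 0, y = -1.
Check: T·(0, -1, 1) = (0, -7, 7) = 7·(0, -1, 1).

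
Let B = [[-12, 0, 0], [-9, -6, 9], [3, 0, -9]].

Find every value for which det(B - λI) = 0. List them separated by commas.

The characteristic polynomial is p(λ) = det(λI - B).
Expanding the 3×3 determinant: p(λ) = λ^3 + 27λ^2 + 234λ + 648.
Since p(-12) = 0, λ = -12 is a root.
Dividing by (λ + 12) leaves λ^2 + 15λ + 54.
The quadratic factors as (λ + 9)·(λ + 6).
Eigenvalues: -12, -9, -6.

-12, -9, -6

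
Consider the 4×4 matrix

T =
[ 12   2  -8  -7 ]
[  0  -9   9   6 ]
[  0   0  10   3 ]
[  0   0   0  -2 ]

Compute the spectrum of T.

-9, -2, 10, 12

T is upper triangular, so its eigenvalues are the diagonal entries.
Diagonal: 12, -9, 10, -2.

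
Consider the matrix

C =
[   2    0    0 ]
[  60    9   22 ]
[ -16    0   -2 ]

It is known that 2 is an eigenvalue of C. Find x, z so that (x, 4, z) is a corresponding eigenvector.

We need (C - 2I)v = 0.
C - 2I = [[0, 0, 0], [60, 7, 22], [-16, 0, -4]].
Row 1: (0)·x + (0)·4 + (0)·z = 0
Row 2: (60)·x + (7)·4 + (22)·z = 0
Row 3: (-16)·x + (0)·4 + (-4)·z = 0
Solving gives x = 1, z = -4.
Check: C·(1, 4, -4) = (2, 8, -8) = 2·(1, 4, -4).

1, -4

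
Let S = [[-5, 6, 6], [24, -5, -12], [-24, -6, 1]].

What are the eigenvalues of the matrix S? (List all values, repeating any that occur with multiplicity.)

Set up det(λI - S) = 0.
Cofactor expansion gives p(λ) = λ^3 + 9λ^2 - 57λ - 385.
Rational-root test: λ = 7 gives p(7) = 0.
Dividing by (λ - 7) leaves λ^2 + 16λ + 55.
The quadratic factors as (λ + 11)·(λ + 5).
Eigenvalues: -11, -5, 7.

-11, -5, 7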